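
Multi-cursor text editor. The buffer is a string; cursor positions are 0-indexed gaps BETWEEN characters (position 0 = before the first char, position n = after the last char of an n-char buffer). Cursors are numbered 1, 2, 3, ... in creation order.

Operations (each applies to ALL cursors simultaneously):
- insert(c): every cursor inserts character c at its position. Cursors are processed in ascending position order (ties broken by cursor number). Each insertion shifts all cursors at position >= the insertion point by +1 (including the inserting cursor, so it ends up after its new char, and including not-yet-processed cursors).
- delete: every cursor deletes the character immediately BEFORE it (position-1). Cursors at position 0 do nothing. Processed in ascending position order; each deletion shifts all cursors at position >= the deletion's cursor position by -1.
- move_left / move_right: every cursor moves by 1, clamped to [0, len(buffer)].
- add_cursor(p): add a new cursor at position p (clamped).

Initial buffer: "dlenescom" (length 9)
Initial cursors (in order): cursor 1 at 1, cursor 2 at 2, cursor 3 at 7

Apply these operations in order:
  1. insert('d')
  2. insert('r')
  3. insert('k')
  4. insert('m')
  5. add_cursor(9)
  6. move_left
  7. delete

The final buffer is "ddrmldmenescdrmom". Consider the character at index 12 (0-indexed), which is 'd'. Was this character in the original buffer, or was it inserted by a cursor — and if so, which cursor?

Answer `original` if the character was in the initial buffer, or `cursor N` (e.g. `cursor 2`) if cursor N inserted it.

After op 1 (insert('d')): buffer="ddldenescdom" (len 12), cursors c1@2 c2@4 c3@10, authorship .1.2.....3..
After op 2 (insert('r')): buffer="ddrldrenescdrom" (len 15), cursors c1@3 c2@6 c3@13, authorship .11.22.....33..
After op 3 (insert('k')): buffer="ddrkldrkenescdrkom" (len 18), cursors c1@4 c2@8 c3@16, authorship .111.222.....333..
After op 4 (insert('m')): buffer="ddrkmldrkmenescdrkmom" (len 21), cursors c1@5 c2@10 c3@19, authorship .1111.2222.....3333..
After op 5 (add_cursor(9)): buffer="ddrkmldrkmenescdrkmom" (len 21), cursors c1@5 c4@9 c2@10 c3@19, authorship .1111.2222.....3333..
After op 6 (move_left): buffer="ddrkmldrkmenescdrkmom" (len 21), cursors c1@4 c4@8 c2@9 c3@18, authorship .1111.2222.....3333..
After op 7 (delete): buffer="ddrmldmenescdrmom" (len 17), cursors c1@3 c2@6 c4@6 c3@14, authorship .111.22.....333..
Authorship (.=original, N=cursor N): . 1 1 1 . 2 2 . . . . . 3 3 3 . .
Index 12: author = 3

Answer: cursor 3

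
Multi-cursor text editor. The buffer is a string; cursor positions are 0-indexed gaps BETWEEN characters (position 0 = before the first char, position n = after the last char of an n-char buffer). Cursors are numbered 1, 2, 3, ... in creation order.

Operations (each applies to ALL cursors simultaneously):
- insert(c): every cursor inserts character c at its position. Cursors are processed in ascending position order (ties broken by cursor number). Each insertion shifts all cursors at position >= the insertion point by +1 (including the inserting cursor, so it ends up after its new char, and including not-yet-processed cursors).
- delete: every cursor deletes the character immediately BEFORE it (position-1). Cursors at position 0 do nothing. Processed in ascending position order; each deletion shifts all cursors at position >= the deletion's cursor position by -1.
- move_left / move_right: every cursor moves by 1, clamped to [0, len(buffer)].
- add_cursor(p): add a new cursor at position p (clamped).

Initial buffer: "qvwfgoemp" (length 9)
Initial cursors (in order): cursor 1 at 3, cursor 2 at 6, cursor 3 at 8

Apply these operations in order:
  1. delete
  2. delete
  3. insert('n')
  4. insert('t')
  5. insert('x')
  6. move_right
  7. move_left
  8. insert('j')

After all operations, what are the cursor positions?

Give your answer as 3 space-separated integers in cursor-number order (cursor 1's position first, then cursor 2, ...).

After op 1 (delete): buffer="qvfgep" (len 6), cursors c1@2 c2@4 c3@5, authorship ......
After op 2 (delete): buffer="qfp" (len 3), cursors c1@1 c2@2 c3@2, authorship ...
After op 3 (insert('n')): buffer="qnfnnp" (len 6), cursors c1@2 c2@5 c3@5, authorship .1.23.
After op 4 (insert('t')): buffer="qntfnnttp" (len 9), cursors c1@3 c2@8 c3@8, authorship .11.2323.
After op 5 (insert('x')): buffer="qntxfnnttxxp" (len 12), cursors c1@4 c2@11 c3@11, authorship .111.232323.
After op 6 (move_right): buffer="qntxfnnttxxp" (len 12), cursors c1@5 c2@12 c3@12, authorship .111.232323.
After op 7 (move_left): buffer="qntxfnnttxxp" (len 12), cursors c1@4 c2@11 c3@11, authorship .111.232323.
After op 8 (insert('j')): buffer="qntxjfnnttxxjjp" (len 15), cursors c1@5 c2@14 c3@14, authorship .1111.23232323.

Answer: 5 14 14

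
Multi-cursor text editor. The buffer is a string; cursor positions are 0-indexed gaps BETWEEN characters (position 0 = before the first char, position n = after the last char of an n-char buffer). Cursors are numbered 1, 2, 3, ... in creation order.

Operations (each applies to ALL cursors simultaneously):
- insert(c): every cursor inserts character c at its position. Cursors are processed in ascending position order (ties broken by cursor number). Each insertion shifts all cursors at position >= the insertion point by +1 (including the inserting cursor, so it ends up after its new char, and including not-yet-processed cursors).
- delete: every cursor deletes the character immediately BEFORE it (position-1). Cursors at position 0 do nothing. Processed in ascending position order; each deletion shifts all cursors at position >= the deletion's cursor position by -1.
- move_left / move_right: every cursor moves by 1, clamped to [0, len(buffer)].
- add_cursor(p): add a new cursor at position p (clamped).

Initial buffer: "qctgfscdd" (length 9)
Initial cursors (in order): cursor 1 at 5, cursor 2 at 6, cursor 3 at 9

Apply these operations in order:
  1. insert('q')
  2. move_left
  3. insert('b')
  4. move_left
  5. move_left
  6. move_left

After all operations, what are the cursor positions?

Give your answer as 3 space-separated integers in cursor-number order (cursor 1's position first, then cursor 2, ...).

After op 1 (insert('q')): buffer="qctgfqsqcddq" (len 12), cursors c1@6 c2@8 c3@12, authorship .....1.2...3
After op 2 (move_left): buffer="qctgfqsqcddq" (len 12), cursors c1@5 c2@7 c3@11, authorship .....1.2...3
After op 3 (insert('b')): buffer="qctgfbqsbqcddbq" (len 15), cursors c1@6 c2@9 c3@14, authorship .....11.22...33
After op 4 (move_left): buffer="qctgfbqsbqcddbq" (len 15), cursors c1@5 c2@8 c3@13, authorship .....11.22...33
After op 5 (move_left): buffer="qctgfbqsbqcddbq" (len 15), cursors c1@4 c2@7 c3@12, authorship .....11.22...33
After op 6 (move_left): buffer="qctgfbqsbqcddbq" (len 15), cursors c1@3 c2@6 c3@11, authorship .....11.22...33

Answer: 3 6 11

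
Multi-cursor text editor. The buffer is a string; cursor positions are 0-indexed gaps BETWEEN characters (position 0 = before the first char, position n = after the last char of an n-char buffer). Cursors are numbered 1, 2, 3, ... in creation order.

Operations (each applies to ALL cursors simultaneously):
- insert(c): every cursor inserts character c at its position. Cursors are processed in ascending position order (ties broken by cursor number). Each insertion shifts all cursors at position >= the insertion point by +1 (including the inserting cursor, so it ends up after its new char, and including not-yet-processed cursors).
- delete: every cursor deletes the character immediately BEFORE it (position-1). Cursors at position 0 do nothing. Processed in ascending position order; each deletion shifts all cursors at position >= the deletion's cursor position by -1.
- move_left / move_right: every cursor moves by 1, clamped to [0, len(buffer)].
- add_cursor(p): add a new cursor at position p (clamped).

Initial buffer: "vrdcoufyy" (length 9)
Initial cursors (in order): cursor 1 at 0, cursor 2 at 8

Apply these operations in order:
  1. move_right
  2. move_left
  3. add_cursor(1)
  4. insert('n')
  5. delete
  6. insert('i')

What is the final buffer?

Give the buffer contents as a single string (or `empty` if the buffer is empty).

After op 1 (move_right): buffer="vrdcoufyy" (len 9), cursors c1@1 c2@9, authorship .........
After op 2 (move_left): buffer="vrdcoufyy" (len 9), cursors c1@0 c2@8, authorship .........
After op 3 (add_cursor(1)): buffer="vrdcoufyy" (len 9), cursors c1@0 c3@1 c2@8, authorship .........
After op 4 (insert('n')): buffer="nvnrdcoufyny" (len 12), cursors c1@1 c3@3 c2@11, authorship 1.3.......2.
After op 5 (delete): buffer="vrdcoufyy" (len 9), cursors c1@0 c3@1 c2@8, authorship .........
After op 6 (insert('i')): buffer="ivirdcoufyiy" (len 12), cursors c1@1 c3@3 c2@11, authorship 1.3.......2.

Answer: ivirdcoufyiy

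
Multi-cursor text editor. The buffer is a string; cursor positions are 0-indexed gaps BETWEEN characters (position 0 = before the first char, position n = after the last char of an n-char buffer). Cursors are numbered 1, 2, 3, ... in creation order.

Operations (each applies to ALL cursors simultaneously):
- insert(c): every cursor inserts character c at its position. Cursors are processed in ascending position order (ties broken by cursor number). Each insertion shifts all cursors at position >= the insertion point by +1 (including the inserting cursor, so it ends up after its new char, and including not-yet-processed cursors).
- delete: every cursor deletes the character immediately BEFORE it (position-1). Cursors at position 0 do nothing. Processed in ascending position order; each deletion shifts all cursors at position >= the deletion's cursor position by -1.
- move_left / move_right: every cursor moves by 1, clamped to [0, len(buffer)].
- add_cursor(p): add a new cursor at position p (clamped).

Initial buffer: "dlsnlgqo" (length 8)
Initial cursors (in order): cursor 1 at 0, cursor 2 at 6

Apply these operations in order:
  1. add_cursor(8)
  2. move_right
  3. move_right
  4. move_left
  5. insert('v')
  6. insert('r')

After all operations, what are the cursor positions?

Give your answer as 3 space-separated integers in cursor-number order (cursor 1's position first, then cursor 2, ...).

Answer: 3 13 13

Derivation:
After op 1 (add_cursor(8)): buffer="dlsnlgqo" (len 8), cursors c1@0 c2@6 c3@8, authorship ........
After op 2 (move_right): buffer="dlsnlgqo" (len 8), cursors c1@1 c2@7 c3@8, authorship ........
After op 3 (move_right): buffer="dlsnlgqo" (len 8), cursors c1@2 c2@8 c3@8, authorship ........
After op 4 (move_left): buffer="dlsnlgqo" (len 8), cursors c1@1 c2@7 c3@7, authorship ........
After op 5 (insert('v')): buffer="dvlsnlgqvvo" (len 11), cursors c1@2 c2@10 c3@10, authorship .1......23.
After op 6 (insert('r')): buffer="dvrlsnlgqvvrro" (len 14), cursors c1@3 c2@13 c3@13, authorship .11......2323.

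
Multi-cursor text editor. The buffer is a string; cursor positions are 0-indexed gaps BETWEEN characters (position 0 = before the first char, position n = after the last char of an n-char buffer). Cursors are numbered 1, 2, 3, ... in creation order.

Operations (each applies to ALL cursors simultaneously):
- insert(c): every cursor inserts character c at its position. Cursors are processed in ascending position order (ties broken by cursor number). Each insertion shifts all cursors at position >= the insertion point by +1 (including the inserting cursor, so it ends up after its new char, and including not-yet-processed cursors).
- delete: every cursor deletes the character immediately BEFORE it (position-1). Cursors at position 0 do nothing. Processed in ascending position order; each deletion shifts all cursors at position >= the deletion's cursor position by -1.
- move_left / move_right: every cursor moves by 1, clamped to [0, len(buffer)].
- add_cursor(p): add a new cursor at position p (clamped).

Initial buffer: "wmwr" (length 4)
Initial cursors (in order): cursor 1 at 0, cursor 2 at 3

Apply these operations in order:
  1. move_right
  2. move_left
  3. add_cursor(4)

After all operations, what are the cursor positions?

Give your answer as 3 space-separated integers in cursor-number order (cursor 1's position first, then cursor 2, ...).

After op 1 (move_right): buffer="wmwr" (len 4), cursors c1@1 c2@4, authorship ....
After op 2 (move_left): buffer="wmwr" (len 4), cursors c1@0 c2@3, authorship ....
After op 3 (add_cursor(4)): buffer="wmwr" (len 4), cursors c1@0 c2@3 c3@4, authorship ....

Answer: 0 3 4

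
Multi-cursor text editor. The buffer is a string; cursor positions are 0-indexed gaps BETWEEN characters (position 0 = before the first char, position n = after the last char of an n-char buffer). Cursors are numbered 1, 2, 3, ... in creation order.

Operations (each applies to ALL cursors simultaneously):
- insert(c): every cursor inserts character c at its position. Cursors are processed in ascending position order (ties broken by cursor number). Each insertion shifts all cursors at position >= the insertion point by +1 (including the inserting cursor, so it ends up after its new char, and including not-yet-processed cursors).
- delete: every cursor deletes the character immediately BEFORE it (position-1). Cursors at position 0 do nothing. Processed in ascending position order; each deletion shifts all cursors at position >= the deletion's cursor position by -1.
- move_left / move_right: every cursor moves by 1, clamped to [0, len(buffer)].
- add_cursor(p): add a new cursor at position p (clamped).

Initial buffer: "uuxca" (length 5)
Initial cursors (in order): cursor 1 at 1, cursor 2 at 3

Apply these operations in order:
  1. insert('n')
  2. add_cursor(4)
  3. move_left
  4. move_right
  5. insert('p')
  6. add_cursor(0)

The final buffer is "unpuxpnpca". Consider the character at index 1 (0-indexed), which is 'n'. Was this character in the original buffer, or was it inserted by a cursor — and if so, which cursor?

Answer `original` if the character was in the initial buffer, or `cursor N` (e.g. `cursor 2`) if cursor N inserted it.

Answer: cursor 1

Derivation:
After op 1 (insert('n')): buffer="unuxnca" (len 7), cursors c1@2 c2@5, authorship .1..2..
After op 2 (add_cursor(4)): buffer="unuxnca" (len 7), cursors c1@2 c3@4 c2@5, authorship .1..2..
After op 3 (move_left): buffer="unuxnca" (len 7), cursors c1@1 c3@3 c2@4, authorship .1..2..
After op 4 (move_right): buffer="unuxnca" (len 7), cursors c1@2 c3@4 c2@5, authorship .1..2..
After op 5 (insert('p')): buffer="unpuxpnpca" (len 10), cursors c1@3 c3@6 c2@8, authorship .11..322..
After op 6 (add_cursor(0)): buffer="unpuxpnpca" (len 10), cursors c4@0 c1@3 c3@6 c2@8, authorship .11..322..
Authorship (.=original, N=cursor N): . 1 1 . . 3 2 2 . .
Index 1: author = 1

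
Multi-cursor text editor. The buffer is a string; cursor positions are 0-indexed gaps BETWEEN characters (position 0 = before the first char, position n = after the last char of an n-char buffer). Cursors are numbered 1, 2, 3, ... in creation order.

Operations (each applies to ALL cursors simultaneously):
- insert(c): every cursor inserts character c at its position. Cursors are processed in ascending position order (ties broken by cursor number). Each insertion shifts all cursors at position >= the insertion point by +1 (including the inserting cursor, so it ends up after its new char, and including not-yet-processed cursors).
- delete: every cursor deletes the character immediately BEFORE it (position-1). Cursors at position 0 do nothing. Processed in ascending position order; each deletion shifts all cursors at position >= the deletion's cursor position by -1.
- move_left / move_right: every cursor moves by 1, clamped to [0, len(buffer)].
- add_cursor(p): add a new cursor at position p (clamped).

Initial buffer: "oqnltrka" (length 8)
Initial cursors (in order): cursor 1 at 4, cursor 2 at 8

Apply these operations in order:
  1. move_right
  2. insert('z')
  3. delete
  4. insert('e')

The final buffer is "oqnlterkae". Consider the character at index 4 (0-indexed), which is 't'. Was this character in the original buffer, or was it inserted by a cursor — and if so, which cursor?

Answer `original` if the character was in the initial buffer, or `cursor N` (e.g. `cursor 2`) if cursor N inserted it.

Answer: original

Derivation:
After op 1 (move_right): buffer="oqnltrka" (len 8), cursors c1@5 c2@8, authorship ........
After op 2 (insert('z')): buffer="oqnltzrkaz" (len 10), cursors c1@6 c2@10, authorship .....1...2
After op 3 (delete): buffer="oqnltrka" (len 8), cursors c1@5 c2@8, authorship ........
After op 4 (insert('e')): buffer="oqnlterkae" (len 10), cursors c1@6 c2@10, authorship .....1...2
Authorship (.=original, N=cursor N): . . . . . 1 . . . 2
Index 4: author = original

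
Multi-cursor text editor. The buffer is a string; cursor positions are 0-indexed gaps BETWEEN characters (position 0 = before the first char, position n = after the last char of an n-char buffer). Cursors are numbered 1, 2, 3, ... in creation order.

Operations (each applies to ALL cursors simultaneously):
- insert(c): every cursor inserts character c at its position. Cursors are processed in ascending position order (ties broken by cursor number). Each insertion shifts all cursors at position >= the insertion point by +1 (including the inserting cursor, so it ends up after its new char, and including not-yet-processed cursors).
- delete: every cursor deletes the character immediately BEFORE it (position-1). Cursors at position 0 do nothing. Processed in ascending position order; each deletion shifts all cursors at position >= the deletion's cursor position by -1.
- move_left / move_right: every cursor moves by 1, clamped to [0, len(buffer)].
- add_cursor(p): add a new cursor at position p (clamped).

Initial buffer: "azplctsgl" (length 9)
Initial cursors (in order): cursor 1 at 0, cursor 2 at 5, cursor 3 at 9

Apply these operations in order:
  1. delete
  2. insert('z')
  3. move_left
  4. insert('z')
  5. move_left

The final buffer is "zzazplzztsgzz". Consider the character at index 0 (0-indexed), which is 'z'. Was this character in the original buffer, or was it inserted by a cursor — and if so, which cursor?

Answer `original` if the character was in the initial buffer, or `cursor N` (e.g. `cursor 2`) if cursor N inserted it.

Answer: cursor 1

Derivation:
After op 1 (delete): buffer="azpltsg" (len 7), cursors c1@0 c2@4 c3@7, authorship .......
After op 2 (insert('z')): buffer="zazplztsgz" (len 10), cursors c1@1 c2@6 c3@10, authorship 1....2...3
After op 3 (move_left): buffer="zazplztsgz" (len 10), cursors c1@0 c2@5 c3@9, authorship 1....2...3
After op 4 (insert('z')): buffer="zzazplzztsgzz" (len 13), cursors c1@1 c2@7 c3@12, authorship 11....22...33
After op 5 (move_left): buffer="zzazplzztsgzz" (len 13), cursors c1@0 c2@6 c3@11, authorship 11....22...33
Authorship (.=original, N=cursor N): 1 1 . . . . 2 2 . . . 3 3
Index 0: author = 1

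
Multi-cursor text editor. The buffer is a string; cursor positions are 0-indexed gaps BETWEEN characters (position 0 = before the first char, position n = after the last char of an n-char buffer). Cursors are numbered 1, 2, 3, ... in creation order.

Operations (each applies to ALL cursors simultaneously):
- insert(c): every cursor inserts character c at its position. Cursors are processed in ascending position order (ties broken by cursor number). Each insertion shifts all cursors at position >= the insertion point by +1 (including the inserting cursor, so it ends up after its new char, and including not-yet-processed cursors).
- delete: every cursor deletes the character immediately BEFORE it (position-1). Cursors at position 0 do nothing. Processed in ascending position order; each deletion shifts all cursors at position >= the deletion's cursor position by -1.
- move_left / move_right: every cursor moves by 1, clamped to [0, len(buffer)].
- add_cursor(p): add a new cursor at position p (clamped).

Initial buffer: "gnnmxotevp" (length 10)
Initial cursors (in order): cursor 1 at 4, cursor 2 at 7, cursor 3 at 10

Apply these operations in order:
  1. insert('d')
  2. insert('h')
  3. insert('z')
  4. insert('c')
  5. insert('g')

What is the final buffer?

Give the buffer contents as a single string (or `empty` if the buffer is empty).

After op 1 (insert('d')): buffer="gnnmdxotdevpd" (len 13), cursors c1@5 c2@9 c3@13, authorship ....1...2...3
After op 2 (insert('h')): buffer="gnnmdhxotdhevpdh" (len 16), cursors c1@6 c2@11 c3@16, authorship ....11...22...33
After op 3 (insert('z')): buffer="gnnmdhzxotdhzevpdhz" (len 19), cursors c1@7 c2@13 c3@19, authorship ....111...222...333
After op 4 (insert('c')): buffer="gnnmdhzcxotdhzcevpdhzc" (len 22), cursors c1@8 c2@15 c3@22, authorship ....1111...2222...3333
After op 5 (insert('g')): buffer="gnnmdhzcgxotdhzcgevpdhzcg" (len 25), cursors c1@9 c2@17 c3@25, authorship ....11111...22222...33333

Answer: gnnmdhzcgxotdhzcgevpdhzcg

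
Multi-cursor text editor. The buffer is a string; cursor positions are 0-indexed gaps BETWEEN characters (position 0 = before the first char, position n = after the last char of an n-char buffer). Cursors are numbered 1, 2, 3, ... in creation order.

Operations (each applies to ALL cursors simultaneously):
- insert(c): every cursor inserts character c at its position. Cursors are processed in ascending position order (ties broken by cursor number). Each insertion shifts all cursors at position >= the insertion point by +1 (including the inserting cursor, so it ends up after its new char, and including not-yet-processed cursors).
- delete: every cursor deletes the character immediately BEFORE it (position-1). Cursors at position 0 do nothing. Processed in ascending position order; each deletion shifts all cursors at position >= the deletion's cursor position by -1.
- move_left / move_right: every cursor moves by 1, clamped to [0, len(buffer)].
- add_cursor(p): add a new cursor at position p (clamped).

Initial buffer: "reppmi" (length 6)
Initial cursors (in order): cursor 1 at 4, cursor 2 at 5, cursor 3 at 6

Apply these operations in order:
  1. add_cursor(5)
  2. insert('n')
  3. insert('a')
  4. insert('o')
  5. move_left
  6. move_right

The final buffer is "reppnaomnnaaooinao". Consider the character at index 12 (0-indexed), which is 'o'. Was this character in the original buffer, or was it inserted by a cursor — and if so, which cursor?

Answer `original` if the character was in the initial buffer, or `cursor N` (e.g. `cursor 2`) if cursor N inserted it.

Answer: cursor 2

Derivation:
After op 1 (add_cursor(5)): buffer="reppmi" (len 6), cursors c1@4 c2@5 c4@5 c3@6, authorship ......
After op 2 (insert('n')): buffer="reppnmnnin" (len 10), cursors c1@5 c2@8 c4@8 c3@10, authorship ....1.24.3
After op 3 (insert('a')): buffer="reppnamnnaaina" (len 14), cursors c1@6 c2@11 c4@11 c3@14, authorship ....11.2424.33
After op 4 (insert('o')): buffer="reppnaomnnaaooinao" (len 18), cursors c1@7 c2@14 c4@14 c3@18, authorship ....111.242424.333
After op 5 (move_left): buffer="reppnaomnnaaooinao" (len 18), cursors c1@6 c2@13 c4@13 c3@17, authorship ....111.242424.333
After op 6 (move_right): buffer="reppnaomnnaaooinao" (len 18), cursors c1@7 c2@14 c4@14 c3@18, authorship ....111.242424.333
Authorship (.=original, N=cursor N): . . . . 1 1 1 . 2 4 2 4 2 4 . 3 3 3
Index 12: author = 2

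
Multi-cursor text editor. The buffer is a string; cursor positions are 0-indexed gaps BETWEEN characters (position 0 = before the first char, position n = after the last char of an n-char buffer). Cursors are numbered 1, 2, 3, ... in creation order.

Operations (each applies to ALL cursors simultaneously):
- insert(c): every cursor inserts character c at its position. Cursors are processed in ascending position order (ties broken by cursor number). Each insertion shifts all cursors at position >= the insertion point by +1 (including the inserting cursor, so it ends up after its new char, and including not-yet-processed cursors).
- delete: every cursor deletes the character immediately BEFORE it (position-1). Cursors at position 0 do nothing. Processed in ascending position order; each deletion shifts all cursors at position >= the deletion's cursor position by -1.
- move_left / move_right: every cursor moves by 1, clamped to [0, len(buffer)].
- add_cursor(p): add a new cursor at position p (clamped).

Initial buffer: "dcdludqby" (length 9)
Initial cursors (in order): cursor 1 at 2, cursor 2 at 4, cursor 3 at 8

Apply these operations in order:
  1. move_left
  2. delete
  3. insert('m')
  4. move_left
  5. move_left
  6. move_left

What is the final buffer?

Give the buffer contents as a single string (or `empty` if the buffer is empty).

After op 1 (move_left): buffer="dcdludqby" (len 9), cursors c1@1 c2@3 c3@7, authorship .........
After op 2 (delete): buffer="cludby" (len 6), cursors c1@0 c2@1 c3@4, authorship ......
After op 3 (insert('m')): buffer="mcmludmby" (len 9), cursors c1@1 c2@3 c3@7, authorship 1.2...3..
After op 4 (move_left): buffer="mcmludmby" (len 9), cursors c1@0 c2@2 c3@6, authorship 1.2...3..
After op 5 (move_left): buffer="mcmludmby" (len 9), cursors c1@0 c2@1 c3@5, authorship 1.2...3..
After op 6 (move_left): buffer="mcmludmby" (len 9), cursors c1@0 c2@0 c3@4, authorship 1.2...3..

Answer: mcmludmby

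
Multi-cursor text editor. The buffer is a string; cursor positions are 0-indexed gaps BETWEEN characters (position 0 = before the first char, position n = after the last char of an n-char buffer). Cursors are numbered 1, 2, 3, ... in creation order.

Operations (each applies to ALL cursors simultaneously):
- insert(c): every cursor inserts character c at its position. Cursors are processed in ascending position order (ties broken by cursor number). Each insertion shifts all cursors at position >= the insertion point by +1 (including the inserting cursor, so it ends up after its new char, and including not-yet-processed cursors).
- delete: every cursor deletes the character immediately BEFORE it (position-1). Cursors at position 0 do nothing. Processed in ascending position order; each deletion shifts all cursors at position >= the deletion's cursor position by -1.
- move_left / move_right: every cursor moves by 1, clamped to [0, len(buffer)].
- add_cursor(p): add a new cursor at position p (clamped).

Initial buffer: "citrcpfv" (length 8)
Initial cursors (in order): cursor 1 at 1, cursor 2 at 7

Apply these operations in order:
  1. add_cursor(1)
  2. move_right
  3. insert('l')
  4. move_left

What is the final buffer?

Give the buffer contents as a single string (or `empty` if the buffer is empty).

Answer: cilltrcpfvl

Derivation:
After op 1 (add_cursor(1)): buffer="citrcpfv" (len 8), cursors c1@1 c3@1 c2@7, authorship ........
After op 2 (move_right): buffer="citrcpfv" (len 8), cursors c1@2 c3@2 c2@8, authorship ........
After op 3 (insert('l')): buffer="cilltrcpfvl" (len 11), cursors c1@4 c3@4 c2@11, authorship ..13......2
After op 4 (move_left): buffer="cilltrcpfvl" (len 11), cursors c1@3 c3@3 c2@10, authorship ..13......2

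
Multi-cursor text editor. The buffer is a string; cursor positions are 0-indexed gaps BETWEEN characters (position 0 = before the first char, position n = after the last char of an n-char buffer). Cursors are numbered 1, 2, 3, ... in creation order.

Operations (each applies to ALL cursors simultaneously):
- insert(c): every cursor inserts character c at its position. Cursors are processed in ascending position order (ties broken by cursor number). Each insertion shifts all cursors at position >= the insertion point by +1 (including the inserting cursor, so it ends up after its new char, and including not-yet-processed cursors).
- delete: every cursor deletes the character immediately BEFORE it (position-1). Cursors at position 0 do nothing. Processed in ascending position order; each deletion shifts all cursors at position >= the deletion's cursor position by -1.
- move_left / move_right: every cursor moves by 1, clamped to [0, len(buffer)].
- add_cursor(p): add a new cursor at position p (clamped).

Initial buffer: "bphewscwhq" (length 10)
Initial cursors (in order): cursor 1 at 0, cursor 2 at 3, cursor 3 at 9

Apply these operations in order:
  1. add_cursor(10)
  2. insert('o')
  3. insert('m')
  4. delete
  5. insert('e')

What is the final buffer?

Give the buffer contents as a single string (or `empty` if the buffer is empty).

After op 1 (add_cursor(10)): buffer="bphewscwhq" (len 10), cursors c1@0 c2@3 c3@9 c4@10, authorship ..........
After op 2 (insert('o')): buffer="obphoewscwhoqo" (len 14), cursors c1@1 c2@5 c3@12 c4@14, authorship 1...2......3.4
After op 3 (insert('m')): buffer="ombphomewscwhomqom" (len 18), cursors c1@2 c2@7 c3@15 c4@18, authorship 11...22......33.44
After op 4 (delete): buffer="obphoewscwhoqo" (len 14), cursors c1@1 c2@5 c3@12 c4@14, authorship 1...2......3.4
After op 5 (insert('e')): buffer="oebphoeewscwhoeqoe" (len 18), cursors c1@2 c2@7 c3@15 c4@18, authorship 11...22......33.44

Answer: oebphoeewscwhoeqoe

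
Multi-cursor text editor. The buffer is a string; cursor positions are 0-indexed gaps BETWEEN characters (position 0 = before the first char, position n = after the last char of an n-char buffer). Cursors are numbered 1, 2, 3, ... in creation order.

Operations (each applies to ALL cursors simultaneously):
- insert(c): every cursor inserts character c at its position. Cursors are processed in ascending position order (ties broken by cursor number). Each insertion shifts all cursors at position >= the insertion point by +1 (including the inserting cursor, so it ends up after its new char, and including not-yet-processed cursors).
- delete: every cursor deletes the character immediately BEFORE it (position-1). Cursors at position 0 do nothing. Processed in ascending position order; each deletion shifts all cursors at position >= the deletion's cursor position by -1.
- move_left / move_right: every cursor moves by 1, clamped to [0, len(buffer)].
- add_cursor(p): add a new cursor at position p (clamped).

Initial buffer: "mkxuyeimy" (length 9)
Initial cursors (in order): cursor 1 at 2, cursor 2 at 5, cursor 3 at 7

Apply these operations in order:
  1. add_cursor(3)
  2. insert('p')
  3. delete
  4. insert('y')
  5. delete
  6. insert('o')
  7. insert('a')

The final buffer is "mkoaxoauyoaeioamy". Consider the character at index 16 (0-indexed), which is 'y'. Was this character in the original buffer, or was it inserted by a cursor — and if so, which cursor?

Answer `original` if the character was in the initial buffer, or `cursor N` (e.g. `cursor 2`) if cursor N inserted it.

Answer: original

Derivation:
After op 1 (add_cursor(3)): buffer="mkxuyeimy" (len 9), cursors c1@2 c4@3 c2@5 c3@7, authorship .........
After op 2 (insert('p')): buffer="mkpxpuypeipmy" (len 13), cursors c1@3 c4@5 c2@8 c3@11, authorship ..1.4..2..3..
After op 3 (delete): buffer="mkxuyeimy" (len 9), cursors c1@2 c4@3 c2@5 c3@7, authorship .........
After op 4 (insert('y')): buffer="mkyxyuyyeiymy" (len 13), cursors c1@3 c4@5 c2@8 c3@11, authorship ..1.4..2..3..
After op 5 (delete): buffer="mkxuyeimy" (len 9), cursors c1@2 c4@3 c2@5 c3@7, authorship .........
After op 6 (insert('o')): buffer="mkoxouyoeiomy" (len 13), cursors c1@3 c4@5 c2@8 c3@11, authorship ..1.4..2..3..
After op 7 (insert('a')): buffer="mkoaxoauyoaeioamy" (len 17), cursors c1@4 c4@7 c2@11 c3@15, authorship ..11.44..22..33..
Authorship (.=original, N=cursor N): . . 1 1 . 4 4 . . 2 2 . . 3 3 . .
Index 16: author = original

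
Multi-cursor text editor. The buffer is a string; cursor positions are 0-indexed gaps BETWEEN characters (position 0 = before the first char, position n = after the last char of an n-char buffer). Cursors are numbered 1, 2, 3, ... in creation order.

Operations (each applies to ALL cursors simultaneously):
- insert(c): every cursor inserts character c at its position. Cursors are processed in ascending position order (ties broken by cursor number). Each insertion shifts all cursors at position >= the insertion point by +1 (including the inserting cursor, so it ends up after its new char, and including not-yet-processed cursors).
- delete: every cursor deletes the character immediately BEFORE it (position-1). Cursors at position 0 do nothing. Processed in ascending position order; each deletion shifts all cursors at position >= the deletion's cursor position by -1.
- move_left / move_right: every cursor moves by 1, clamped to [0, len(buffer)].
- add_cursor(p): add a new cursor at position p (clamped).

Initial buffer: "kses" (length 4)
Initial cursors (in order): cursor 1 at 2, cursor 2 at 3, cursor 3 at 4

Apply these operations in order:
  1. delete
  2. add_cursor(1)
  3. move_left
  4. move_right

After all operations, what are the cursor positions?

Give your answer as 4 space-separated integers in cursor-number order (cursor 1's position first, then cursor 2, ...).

After op 1 (delete): buffer="k" (len 1), cursors c1@1 c2@1 c3@1, authorship .
After op 2 (add_cursor(1)): buffer="k" (len 1), cursors c1@1 c2@1 c3@1 c4@1, authorship .
After op 3 (move_left): buffer="k" (len 1), cursors c1@0 c2@0 c3@0 c4@0, authorship .
After op 4 (move_right): buffer="k" (len 1), cursors c1@1 c2@1 c3@1 c4@1, authorship .

Answer: 1 1 1 1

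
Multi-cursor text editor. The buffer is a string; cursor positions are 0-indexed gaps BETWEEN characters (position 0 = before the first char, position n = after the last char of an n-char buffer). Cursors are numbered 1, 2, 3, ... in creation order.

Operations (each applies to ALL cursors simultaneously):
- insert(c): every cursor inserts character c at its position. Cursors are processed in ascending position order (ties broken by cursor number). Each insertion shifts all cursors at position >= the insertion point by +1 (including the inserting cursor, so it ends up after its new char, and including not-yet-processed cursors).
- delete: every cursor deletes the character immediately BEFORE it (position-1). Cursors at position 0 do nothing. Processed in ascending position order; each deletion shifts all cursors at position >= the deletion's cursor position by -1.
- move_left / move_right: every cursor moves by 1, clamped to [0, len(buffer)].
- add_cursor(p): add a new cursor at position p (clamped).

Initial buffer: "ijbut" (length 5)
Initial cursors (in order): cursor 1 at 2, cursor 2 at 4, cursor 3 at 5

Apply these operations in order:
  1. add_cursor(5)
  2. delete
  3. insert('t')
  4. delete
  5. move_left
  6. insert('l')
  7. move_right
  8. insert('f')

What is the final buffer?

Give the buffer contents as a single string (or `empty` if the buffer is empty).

After op 1 (add_cursor(5)): buffer="ijbut" (len 5), cursors c1@2 c2@4 c3@5 c4@5, authorship .....
After op 2 (delete): buffer="i" (len 1), cursors c1@1 c2@1 c3@1 c4@1, authorship .
After op 3 (insert('t')): buffer="itttt" (len 5), cursors c1@5 c2@5 c3@5 c4@5, authorship .1234
After op 4 (delete): buffer="i" (len 1), cursors c1@1 c2@1 c3@1 c4@1, authorship .
After op 5 (move_left): buffer="i" (len 1), cursors c1@0 c2@0 c3@0 c4@0, authorship .
After op 6 (insert('l')): buffer="lllli" (len 5), cursors c1@4 c2@4 c3@4 c4@4, authorship 1234.
After op 7 (move_right): buffer="lllli" (len 5), cursors c1@5 c2@5 c3@5 c4@5, authorship 1234.
After op 8 (insert('f')): buffer="lllliffff" (len 9), cursors c1@9 c2@9 c3@9 c4@9, authorship 1234.1234

Answer: lllliffff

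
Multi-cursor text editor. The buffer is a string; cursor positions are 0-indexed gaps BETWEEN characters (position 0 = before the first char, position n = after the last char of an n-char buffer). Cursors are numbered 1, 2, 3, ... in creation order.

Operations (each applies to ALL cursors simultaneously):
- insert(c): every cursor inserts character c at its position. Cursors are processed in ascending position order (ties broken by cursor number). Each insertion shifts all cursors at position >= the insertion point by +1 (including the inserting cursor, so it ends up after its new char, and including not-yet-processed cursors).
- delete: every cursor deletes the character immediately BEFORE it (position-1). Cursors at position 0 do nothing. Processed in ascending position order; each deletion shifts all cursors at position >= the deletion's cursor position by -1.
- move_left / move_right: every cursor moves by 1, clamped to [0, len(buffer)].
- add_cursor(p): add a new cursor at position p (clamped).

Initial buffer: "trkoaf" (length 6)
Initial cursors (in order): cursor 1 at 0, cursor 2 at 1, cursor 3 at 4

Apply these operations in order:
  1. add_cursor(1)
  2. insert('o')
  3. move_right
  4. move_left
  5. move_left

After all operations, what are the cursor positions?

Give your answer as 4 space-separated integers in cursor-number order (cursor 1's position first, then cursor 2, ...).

After op 1 (add_cursor(1)): buffer="trkoaf" (len 6), cursors c1@0 c2@1 c4@1 c3@4, authorship ......
After op 2 (insert('o')): buffer="otoorkooaf" (len 10), cursors c1@1 c2@4 c4@4 c3@8, authorship 1.24...3..
After op 3 (move_right): buffer="otoorkooaf" (len 10), cursors c1@2 c2@5 c4@5 c3@9, authorship 1.24...3..
After op 4 (move_left): buffer="otoorkooaf" (len 10), cursors c1@1 c2@4 c4@4 c3@8, authorship 1.24...3..
After op 5 (move_left): buffer="otoorkooaf" (len 10), cursors c1@0 c2@3 c4@3 c3@7, authorship 1.24...3..

Answer: 0 3 7 3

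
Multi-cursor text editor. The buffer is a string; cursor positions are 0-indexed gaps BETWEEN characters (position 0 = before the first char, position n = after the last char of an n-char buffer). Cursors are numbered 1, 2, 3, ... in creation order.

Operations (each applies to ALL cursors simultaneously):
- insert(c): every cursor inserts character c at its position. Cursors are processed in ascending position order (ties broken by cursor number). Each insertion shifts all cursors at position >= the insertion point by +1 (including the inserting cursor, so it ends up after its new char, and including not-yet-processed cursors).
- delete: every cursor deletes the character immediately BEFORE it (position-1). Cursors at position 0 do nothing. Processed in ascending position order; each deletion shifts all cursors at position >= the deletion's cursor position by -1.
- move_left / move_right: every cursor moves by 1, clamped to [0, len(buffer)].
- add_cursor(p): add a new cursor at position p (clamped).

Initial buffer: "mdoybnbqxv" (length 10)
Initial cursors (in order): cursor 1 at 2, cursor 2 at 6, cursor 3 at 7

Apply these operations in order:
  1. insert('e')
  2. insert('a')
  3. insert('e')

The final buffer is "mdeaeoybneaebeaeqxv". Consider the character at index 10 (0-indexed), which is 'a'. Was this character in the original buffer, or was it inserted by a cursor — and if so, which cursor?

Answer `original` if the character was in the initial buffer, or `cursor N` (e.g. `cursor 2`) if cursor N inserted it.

After op 1 (insert('e')): buffer="mdeoybnebeqxv" (len 13), cursors c1@3 c2@8 c3@10, authorship ..1....2.3...
After op 2 (insert('a')): buffer="mdeaoybneabeaqxv" (len 16), cursors c1@4 c2@10 c3@13, authorship ..11....22.33...
After op 3 (insert('e')): buffer="mdeaeoybneaebeaeqxv" (len 19), cursors c1@5 c2@12 c3@16, authorship ..111....222.333...
Authorship (.=original, N=cursor N): . . 1 1 1 . . . . 2 2 2 . 3 3 3 . . .
Index 10: author = 2

Answer: cursor 2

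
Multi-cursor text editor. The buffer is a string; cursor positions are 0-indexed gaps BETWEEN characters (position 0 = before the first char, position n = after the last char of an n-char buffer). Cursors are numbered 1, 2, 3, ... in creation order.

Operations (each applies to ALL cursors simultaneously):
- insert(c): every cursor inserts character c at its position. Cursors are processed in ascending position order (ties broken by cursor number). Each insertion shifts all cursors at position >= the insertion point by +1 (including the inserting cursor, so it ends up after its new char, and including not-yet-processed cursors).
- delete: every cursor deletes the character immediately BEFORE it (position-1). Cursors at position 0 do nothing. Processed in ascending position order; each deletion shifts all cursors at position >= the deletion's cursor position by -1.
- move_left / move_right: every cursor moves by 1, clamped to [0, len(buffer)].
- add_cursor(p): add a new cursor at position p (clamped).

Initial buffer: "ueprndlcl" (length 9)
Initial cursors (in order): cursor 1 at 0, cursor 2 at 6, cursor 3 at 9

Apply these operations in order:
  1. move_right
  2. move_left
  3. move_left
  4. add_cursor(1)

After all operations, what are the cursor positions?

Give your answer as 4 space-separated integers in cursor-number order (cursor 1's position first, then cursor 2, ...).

Answer: 0 5 7 1

Derivation:
After op 1 (move_right): buffer="ueprndlcl" (len 9), cursors c1@1 c2@7 c3@9, authorship .........
After op 2 (move_left): buffer="ueprndlcl" (len 9), cursors c1@0 c2@6 c3@8, authorship .........
After op 3 (move_left): buffer="ueprndlcl" (len 9), cursors c1@0 c2@5 c3@7, authorship .........
After op 4 (add_cursor(1)): buffer="ueprndlcl" (len 9), cursors c1@0 c4@1 c2@5 c3@7, authorship .........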